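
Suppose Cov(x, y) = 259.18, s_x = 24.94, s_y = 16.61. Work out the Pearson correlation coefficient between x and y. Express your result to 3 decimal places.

0.626

r = Cov(x,y) / (s_x · s_y) = 259.18 / (24.94 × 16.61)
  = 259.18 / 414.2534 ≈ 0.626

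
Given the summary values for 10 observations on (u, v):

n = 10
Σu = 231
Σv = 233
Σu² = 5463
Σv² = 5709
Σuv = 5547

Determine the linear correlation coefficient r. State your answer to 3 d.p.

r = (nΣuv − ΣuΣv) / √[(nΣu² − (Σu)²)(nΣv² − (Σv)²)]
Numerator: 10×5547 − 231×233 = 1647
Denominator: √[(54630 − 53361)(57090 − 54289)] = √[1269 × 2801] = 1885.3299
r = 1647 / 1885.3299 ≈ 0.874

0.874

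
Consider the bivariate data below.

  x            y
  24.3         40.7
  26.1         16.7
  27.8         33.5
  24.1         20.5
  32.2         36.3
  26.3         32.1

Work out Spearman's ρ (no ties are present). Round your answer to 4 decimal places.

0.3143

Rank x: 2, 3, 5, 1, 6, 4
Rank y: 6, 1, 4, 2, 5, 3
d = rank(x) − rank(y): -4, 2, 1, -1, 1, 1; Σd² = 24
ρ = 1 − 6Σd² / [n(n²−1)] = 1 − 6×24 / (6×35) = 1 − 144/210 ≈ 0.3143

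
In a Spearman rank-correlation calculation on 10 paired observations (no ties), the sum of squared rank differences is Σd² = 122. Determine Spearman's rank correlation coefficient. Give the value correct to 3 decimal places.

0.261

ρ = 1 − 6Σd² / [n(n²−1)] = 1 − 6×122 / (10×99)
  = 1 − 732/990 = 1 − 0.7394 ≈ 0.261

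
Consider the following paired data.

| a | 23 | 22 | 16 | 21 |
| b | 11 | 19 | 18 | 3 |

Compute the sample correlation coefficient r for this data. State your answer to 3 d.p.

-0.340

n = 4, Σa = 82, Σb = 51, Σa² = 1710, Σb² = 815, Σab = 1022
nΣab − ΣaΣb = 4088 − 4182 = -94
nΣa² − (Σa)² = 6840 − 6724 = 116; nΣb² − (Σb)² = 3260 − 2601 = 659
r = -94 / √(116 × 659) = -94 / 276.4851 ≈ -0.340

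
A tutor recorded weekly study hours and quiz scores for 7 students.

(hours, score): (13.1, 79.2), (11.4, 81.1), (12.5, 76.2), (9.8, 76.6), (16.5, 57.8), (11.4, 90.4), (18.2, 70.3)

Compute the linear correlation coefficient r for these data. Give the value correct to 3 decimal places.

-0.694

n = 7, Σx = 92.9, Σy = 531.6, Σx² = 1287.31, Σy² = 40978.94, Σxy = 6928.96
nΣxy − ΣxΣy = 48502.72 − 49385.64 = -882.92
nΣx² − (Σx)² = 9011.17 − 8630.41 = 380.76; nΣy² − (Σy)² = 286852.58 − 282598.56 = 4254.02
r = -882.92 / √(380.76 × 4254.02) = -882.92 / 1272.6982 ≈ -0.694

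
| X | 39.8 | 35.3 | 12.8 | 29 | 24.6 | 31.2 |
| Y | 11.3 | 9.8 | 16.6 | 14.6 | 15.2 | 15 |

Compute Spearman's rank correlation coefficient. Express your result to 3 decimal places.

-0.886

Rank X: 6, 5, 1, 3, 2, 4
Rank Y: 2, 1, 6, 3, 5, 4
d = rank(X) − rank(Y): 4, 4, -5, 0, -3, 0; Σd² = 66
ρ = 1 − 6Σd² / [n(n²−1)] = 1 − 6×66 / (6×35) = 1 − 396/210 ≈ -0.886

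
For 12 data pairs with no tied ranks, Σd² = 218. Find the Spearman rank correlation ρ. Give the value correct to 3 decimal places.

0.238

ρ = 1 − 6Σd² / [n(n²−1)] = 1 − 6×218 / (12×143)
  = 1 − 1308/1716 = 1 − 0.7622 ≈ 0.238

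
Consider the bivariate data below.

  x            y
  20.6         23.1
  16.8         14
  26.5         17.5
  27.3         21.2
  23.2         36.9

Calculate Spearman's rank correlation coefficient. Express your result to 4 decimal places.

Rank x: 2, 1, 4, 5, 3
Rank y: 4, 1, 2, 3, 5
d = rank(x) − rank(y): -2, 0, 2, 2, -2; Σd² = 16
ρ = 1 − 6Σd² / [n(n²−1)] = 1 − 6×16 / (5×24) = 1 − 96/120 ≈ 0.2000

0.2000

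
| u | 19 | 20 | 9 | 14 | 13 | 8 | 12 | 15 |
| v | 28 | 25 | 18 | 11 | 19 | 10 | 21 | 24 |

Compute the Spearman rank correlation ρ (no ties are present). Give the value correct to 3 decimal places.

0.810

Rank u: 7, 8, 2, 5, 4, 1, 3, 6
Rank v: 8, 7, 3, 2, 4, 1, 5, 6
d = rank(u) − rank(v): -1, 1, -1, 3, 0, 0, -2, 0; Σd² = 16
ρ = 1 − 6Σd² / [n(n²−1)] = 1 − 6×16 / (8×63) = 1 − 96/504 ≈ 0.810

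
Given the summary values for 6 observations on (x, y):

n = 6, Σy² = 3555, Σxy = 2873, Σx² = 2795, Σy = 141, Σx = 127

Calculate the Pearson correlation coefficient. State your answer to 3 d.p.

r = (nΣxy − ΣxΣy) / √[(nΣx² − (Σx)²)(nΣy² − (Σy)²)]
Numerator: 6×2873 − 127×141 = -669
Denominator: √[(16770 − 16129)(21330 − 19881)] = √[641 × 1449] = 963.7474
r = -669 / 963.7474 ≈ -0.694

-0.694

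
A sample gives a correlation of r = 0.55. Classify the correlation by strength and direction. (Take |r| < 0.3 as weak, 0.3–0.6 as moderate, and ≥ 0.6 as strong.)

r = 0.55 > 0 so the relationship is positive.
|r| = 0.55, which falls in the moderate range.

moderate positive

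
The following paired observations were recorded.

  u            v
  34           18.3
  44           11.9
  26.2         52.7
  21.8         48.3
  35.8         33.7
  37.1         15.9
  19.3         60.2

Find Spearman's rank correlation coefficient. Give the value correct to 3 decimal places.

Rank u: 4, 7, 3, 2, 5, 6, 1
Rank v: 3, 1, 6, 5, 4, 2, 7
d = rank(u) − rank(v): 1, 6, -3, -3, 1, 4, -6; Σd² = 108
ρ = 1 − 6Σd² / [n(n²−1)] = 1 − 6×108 / (7×48) = 1 − 648/336 ≈ -0.929

-0.929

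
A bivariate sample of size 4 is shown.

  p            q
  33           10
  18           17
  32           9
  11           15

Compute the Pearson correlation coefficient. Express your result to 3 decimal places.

-0.876

n = 4, Σp = 94, Σq = 51, Σp² = 2558, Σq² = 695, Σpq = 1089
nΣpq − ΣpΣq = 4356 − 4794 = -438
nΣp² − (Σp)² = 10232 − 8836 = 1396; nΣq² − (Σq)² = 2780 − 2601 = 179
r = -438 / √(1396 × 179) = -438 / 499.8840 ≈ -0.876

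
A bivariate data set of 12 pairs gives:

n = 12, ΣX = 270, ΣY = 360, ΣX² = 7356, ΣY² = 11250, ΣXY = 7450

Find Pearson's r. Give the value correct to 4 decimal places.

-0.8561

r = (nΣXY − ΣXΣY) / √[(nΣX² − (ΣX)²)(nΣY² − (ΣY)²)]
Numerator: 12×7450 − 270×360 = -7800
Denominator: √[(88272 − 72900)(135000 − 129600)] = √[15372 × 5400] = 9110.9165
r = -7800 / 9110.9165 ≈ -0.8561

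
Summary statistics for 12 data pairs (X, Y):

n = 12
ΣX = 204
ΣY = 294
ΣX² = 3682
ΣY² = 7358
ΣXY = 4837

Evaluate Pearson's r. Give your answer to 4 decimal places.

-0.8840

r = (nΣXY − ΣXΣY) / √[(nΣX² − (ΣX)²)(nΣY² − (ΣY)²)]
Numerator: 12×4837 − 204×294 = -1932
Denominator: √[(44184 − 41616)(88296 − 86436)] = √[2568 × 1860] = 2185.5160
r = -1932 / 2185.5160 ≈ -0.8840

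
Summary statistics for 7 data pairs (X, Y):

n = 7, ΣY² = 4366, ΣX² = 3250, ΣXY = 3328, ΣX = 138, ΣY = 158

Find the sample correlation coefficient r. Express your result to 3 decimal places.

0.328

r = (nΣXY − ΣXΣY) / √[(nΣX² − (ΣX)²)(nΣY² − (ΣY)²)]
Numerator: 7×3328 − 138×158 = 1492
Denominator: √[(22750 − 19044)(30562 − 24964)] = √[3706 × 5598] = 4554.7983
r = 1492 / 4554.7983 ≈ 0.328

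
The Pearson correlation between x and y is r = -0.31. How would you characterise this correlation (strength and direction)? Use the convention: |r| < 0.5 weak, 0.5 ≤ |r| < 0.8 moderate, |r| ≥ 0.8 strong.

weak negative

r = -0.31 < 0 so the relationship is negative.
|r| = 0.31, which falls in the weak range.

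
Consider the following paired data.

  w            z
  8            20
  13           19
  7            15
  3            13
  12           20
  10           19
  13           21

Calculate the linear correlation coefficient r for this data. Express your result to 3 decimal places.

0.861

n = 7, Σw = 66, Σz = 127, Σw² = 704, Σz² = 2357, Σwz = 1254
nΣwz − ΣwΣz = 8778 − 8382 = 396
nΣw² − (Σw)² = 4928 − 4356 = 572; nΣz² − (Σz)² = 16499 − 16129 = 370
r = 396 / √(572 × 370) = 396 / 460.0435 ≈ 0.861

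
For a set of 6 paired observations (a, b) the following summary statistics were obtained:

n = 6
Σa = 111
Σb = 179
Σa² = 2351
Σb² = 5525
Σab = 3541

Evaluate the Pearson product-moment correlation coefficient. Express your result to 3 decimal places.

r = (nΣab − ΣaΣb) / √[(nΣa² − (Σa)²)(nΣb² − (Σb)²)]
Numerator: 6×3541 − 111×179 = 1377
Denominator: √[(14106 − 12321)(33150 − 32041)] = √[1785 × 1109] = 1406.9701
r = 1377 / 1406.9701 ≈ 0.979

0.979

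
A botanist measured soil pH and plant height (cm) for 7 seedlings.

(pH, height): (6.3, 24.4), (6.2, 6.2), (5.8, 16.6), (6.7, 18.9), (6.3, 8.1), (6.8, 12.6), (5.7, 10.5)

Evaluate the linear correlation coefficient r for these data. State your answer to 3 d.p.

n = 7, Σx = 43.8, Σy = 97.3, Σx² = 275.08, Σy² = 1601.19, Σxy = 611.63
nΣxy − ΣxΣy = 4281.41 − 4261.74 = 19.67
nΣx² − (Σx)² = 1925.56 − 1918.44 = 7.12; nΣy² − (Σy)² = 11208.33 − 9467.29 = 1741.04
r = 19.67 / √(7.12 × 1741.04) = 19.67 / 111.3382 ≈ 0.177

0.177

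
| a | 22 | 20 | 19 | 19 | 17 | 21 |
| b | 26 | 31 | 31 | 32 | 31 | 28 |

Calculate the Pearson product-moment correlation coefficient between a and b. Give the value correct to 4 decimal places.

n = 6, Σa = 118, Σb = 179, Σa² = 2336, Σb² = 5367, Σab = 3504
nΣab − ΣaΣb = 21024 − 21122 = -98
nΣa² − (Σa)² = 14016 − 13924 = 92; nΣb² − (Σb)² = 32202 − 32041 = 161
r = -98 / √(92 × 161) = -98 / 121.7046 ≈ -0.8052

-0.8052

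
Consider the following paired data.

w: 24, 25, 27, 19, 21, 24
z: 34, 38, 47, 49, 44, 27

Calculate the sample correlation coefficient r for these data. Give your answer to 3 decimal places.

n = 6, Σw = 140, Σz = 239, Σw² = 3308, Σz² = 9875, Σwz = 5538
nΣwz − ΣwΣz = 33228 − 33460 = -232
nΣw² − (Σw)² = 19848 − 19600 = 248; nΣz² − (Σz)² = 59250 − 57121 = 2129
r = -232 / √(248 × 2129) = -232 / 726.6306 ≈ -0.319

-0.319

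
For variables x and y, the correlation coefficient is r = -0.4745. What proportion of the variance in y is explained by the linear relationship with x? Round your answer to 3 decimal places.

0.225

r² = (-0.4745)² = 0.225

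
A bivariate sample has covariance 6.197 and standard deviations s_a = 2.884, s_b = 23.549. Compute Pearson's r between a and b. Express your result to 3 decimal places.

0.091

r = Cov(a,b) / (s_a · s_b) = 6.197 / (2.884 × 23.549)
  = 6.197 / 67.9153 ≈ 0.091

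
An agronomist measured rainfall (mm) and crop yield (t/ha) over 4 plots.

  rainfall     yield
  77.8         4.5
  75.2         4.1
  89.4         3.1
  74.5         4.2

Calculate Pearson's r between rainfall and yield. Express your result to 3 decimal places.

n = 4, Σx = 316.9, Σy = 15.9, Σx² = 25250.49, Σy² = 64.31, Σxy = 1248.46
nΣxy − ΣxΣy = 4993.84 − 5038.71 = -44.87
nΣx² − (Σx)² = 101001.96 − 100425.61 = 576.35; nΣy² − (Σy)² = 257.24 − 252.81 = 4.43
r = -44.87 / √(576.35 × 4.43) = -44.87 / 50.5295 ≈ -0.888

-0.888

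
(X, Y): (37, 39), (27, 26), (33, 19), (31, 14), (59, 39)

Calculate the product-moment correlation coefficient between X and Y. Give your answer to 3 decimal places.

n = 5, ΣX = 187, ΣY = 137, ΣX² = 7629, ΣY² = 4275, ΣXY = 5507
nΣXY − ΣXΣY = 27535 − 25619 = 1916
nΣX² − (ΣX)² = 38145 − 34969 = 3176; nΣY² − (ΣY)² = 21375 − 18769 = 2606
r = 1916 / √(3176 × 2606) = 1916 / 2876.9178 ≈ 0.666

0.666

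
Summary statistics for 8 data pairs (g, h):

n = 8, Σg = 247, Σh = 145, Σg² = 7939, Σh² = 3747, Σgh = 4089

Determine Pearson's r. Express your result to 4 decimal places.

r = (nΣgh − ΣgΣh) / √[(nΣg² − (Σg)²)(nΣh² − (Σh)²)]
Numerator: 8×4089 − 247×145 = -3103
Denominator: √[(63512 − 61009)(29976 − 21025)] = √[2503 × 8951] = 4733.3237
r = -3103 / 4733.3237 ≈ -0.6556

-0.6556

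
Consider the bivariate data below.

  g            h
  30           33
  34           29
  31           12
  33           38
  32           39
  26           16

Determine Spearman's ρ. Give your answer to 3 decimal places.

0.371

Rank g: 2, 6, 3, 5, 4, 1
Rank h: 4, 3, 1, 5, 6, 2
d = rank(g) − rank(h): -2, 3, 2, 0, -2, -1; Σd² = 22
ρ = 1 − 6Σd² / [n(n²−1)] = 1 − 6×22 / (6×35) = 1 − 132/210 ≈ 0.371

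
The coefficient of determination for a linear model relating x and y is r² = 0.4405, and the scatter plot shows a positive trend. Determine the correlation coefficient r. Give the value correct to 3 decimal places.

|r| = √0.4405 = 0.664
The association is positive, so r = 0.664.

0.664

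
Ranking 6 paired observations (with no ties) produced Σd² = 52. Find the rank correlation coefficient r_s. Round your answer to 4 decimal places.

ρ = 1 − 6Σd² / [n(n²−1)] = 1 − 6×52 / (6×35)
  = 1 − 312/210 = 1 − 1.48571 ≈ -0.4857

-0.4857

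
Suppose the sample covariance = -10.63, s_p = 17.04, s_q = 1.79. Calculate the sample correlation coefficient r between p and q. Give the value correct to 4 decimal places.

-0.3485

r = Cov(p,q) / (s_p · s_q) = -10.63 / (17.04 × 1.79)
  = -10.63 / 30.5016 ≈ -0.3485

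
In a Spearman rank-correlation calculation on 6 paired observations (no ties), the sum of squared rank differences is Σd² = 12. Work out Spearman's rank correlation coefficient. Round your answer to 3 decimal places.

ρ = 1 − 6Σd² / [n(n²−1)] = 1 − 6×12 / (6×35)
  = 1 − 72/210 = 1 − 0.3429 ≈ 0.657

0.657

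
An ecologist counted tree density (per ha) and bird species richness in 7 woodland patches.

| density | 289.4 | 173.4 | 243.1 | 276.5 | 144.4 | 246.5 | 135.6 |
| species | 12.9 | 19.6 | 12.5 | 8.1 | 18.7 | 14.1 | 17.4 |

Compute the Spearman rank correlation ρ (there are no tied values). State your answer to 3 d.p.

-0.679

Rank density: 7, 3, 4, 6, 2, 5, 1
Rank species: 3, 7, 2, 1, 6, 4, 5
d = rank(density) − rank(species): 4, -4, 2, 5, -4, 1, -4; Σd² = 94
ρ = 1 − 6Σd² / [n(n²−1)] = 1 − 6×94 / (7×48) = 1 − 564/336 ≈ -0.679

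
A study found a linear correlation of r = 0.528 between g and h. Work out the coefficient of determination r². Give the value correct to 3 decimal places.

0.279

r² = (0.528)² = 0.279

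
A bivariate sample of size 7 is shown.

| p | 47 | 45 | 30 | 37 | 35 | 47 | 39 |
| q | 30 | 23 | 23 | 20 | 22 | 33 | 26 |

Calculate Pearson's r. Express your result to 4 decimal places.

0.7060

n = 7, Σp = 280, Σq = 177, Σp² = 11458, Σq² = 4607, Σpq = 7210
nΣpq − ΣpΣq = 50470 − 49560 = 910
nΣp² − (Σp)² = 80206 − 78400 = 1806; nΣq² − (Σq)² = 32249 − 31329 = 920
r = 910 / √(1806 × 920) = 910 / 1288.9996 ≈ 0.7060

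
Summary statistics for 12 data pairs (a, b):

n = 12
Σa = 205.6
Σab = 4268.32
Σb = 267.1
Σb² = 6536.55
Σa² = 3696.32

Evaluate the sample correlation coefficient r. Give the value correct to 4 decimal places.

r = (nΣab − ΣaΣb) / √[(nΣa² − (Σa)²)(nΣb² − (Σb)²)]
Numerator: 12×4268.32 − 205.6×267.1 = -3695.92
Denominator: √[(44355.84 − 42271.36)(78438.6 − 71342.41)] = √[2084.48 × 7096.19] = 3846.0195
r = -3695.92 / 3846.0195 ≈ -0.9610

-0.9610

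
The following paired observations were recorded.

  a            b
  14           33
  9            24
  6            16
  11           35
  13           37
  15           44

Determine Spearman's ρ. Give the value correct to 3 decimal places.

Rank a: 5, 2, 1, 3, 4, 6
Rank b: 3, 2, 1, 4, 5, 6
d = rank(a) − rank(b): 2, 0, 0, -1, -1, 0; Σd² = 6
ρ = 1 − 6Σd² / [n(n²−1)] = 1 − 6×6 / (6×35) = 1 − 36/210 ≈ 0.829

0.829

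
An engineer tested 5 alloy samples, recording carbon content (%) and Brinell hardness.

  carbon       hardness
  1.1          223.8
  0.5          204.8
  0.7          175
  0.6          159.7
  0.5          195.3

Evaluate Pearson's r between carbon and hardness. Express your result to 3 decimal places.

n = 5, Σx = 3.4, Σy = 958.6, Σx² = 2.56, Σy² = 186300.66, Σxy = 664.55
nΣxy − ΣxΣy = 3322.75 − 3259.24 = 63.51
nΣx² − (Σx)² = 12.8 − 11.56 = 1.24; nΣy² − (Σy)² = 931503.3 − 918913.96 = 12589.34
r = 63.51 / √(1.24 × 12589.34) = 63.51 / 124.9431 ≈ 0.508

0.508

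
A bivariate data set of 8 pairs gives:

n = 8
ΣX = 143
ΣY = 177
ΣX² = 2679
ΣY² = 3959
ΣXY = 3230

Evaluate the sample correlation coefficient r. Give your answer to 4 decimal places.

0.9110

r = (nΣXY − ΣXΣY) / √[(nΣX² − (ΣX)²)(nΣY² − (ΣY)²)]
Numerator: 8×3230 − 143×177 = 529
Denominator: √[(21432 − 20449)(31672 − 31329)] = √[983 × 343] = 580.6626
r = 529 / 580.6626 ≈ 0.9110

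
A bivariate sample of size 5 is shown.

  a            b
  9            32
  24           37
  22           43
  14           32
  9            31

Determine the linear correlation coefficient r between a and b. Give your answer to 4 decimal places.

0.8307

n = 5, Σa = 78, Σb = 175, Σa² = 1418, Σb² = 6227, Σab = 2849
nΣab − ΣaΣb = 14245 − 13650 = 595
nΣa² − (Σa)² = 7090 − 6084 = 1006; nΣb² − (Σb)² = 31135 − 30625 = 510
r = 595 / √(1006 × 510) = 595 / 716.2821 ≈ 0.8307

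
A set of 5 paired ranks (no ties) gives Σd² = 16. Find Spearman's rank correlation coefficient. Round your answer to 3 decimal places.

0.200

ρ = 1 − 6Σd² / [n(n²−1)] = 1 − 6×16 / (5×24)
  = 1 − 96/120 = 1 − 0.8000 ≈ 0.200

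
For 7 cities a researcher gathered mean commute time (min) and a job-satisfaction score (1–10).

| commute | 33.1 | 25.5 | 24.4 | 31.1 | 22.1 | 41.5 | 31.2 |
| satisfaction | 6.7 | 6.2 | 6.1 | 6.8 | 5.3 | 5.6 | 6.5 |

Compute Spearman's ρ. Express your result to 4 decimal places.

Rank commute: 6, 3, 2, 4, 1, 7, 5
Rank satisfaction: 6, 4, 3, 7, 1, 2, 5
d = rank(commute) − rank(satisfaction): 0, -1, -1, -3, 0, 5, 0; Σd² = 36
ρ = 1 − 6Σd² / [n(n²−1)] = 1 − 6×36 / (7×48) = 1 − 216/336 ≈ 0.3571

0.3571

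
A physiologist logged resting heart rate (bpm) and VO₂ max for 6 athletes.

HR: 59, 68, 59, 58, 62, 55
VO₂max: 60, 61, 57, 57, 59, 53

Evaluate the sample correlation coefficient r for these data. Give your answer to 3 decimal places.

n = 6, Σx = 361, Σy = 347, Σx² = 21819, Σy² = 20109, Σxy = 20930
nΣxy − ΣxΣy = 125580 − 125267 = 313
nΣx² − (Σx)² = 130914 − 130321 = 593; nΣy² − (Σy)² = 120654 − 120409 = 245
r = 313 / √(593 × 245) = 313 / 381.1627 ≈ 0.821

0.821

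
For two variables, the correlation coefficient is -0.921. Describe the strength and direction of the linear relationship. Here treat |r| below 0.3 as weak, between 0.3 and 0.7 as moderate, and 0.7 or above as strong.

strong negative

r = -0.921 < 0 so the relationship is negative.
|r| = 0.921, which falls in the strong range.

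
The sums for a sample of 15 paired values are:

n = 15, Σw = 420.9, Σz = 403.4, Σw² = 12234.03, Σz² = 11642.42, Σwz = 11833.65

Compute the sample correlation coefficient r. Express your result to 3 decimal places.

0.887

r = (nΣwz − ΣwΣz) / √[(nΣw² − (Σw)²)(nΣz² − (Σz)²)]
Numerator: 15×11833.65 − 420.9×403.4 = 7713.69
Denominator: √[(183510.45 − 177156.81)(174636.3 − 162731.56)] = √[6353.64 × 11904.74] = 8697.0358
r = 7713.69 / 8697.0358 ≈ 0.887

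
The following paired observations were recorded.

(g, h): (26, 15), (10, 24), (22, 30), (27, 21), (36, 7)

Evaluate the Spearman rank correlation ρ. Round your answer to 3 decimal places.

Rank g: 3, 1, 2, 4, 5
Rank h: 2, 4, 5, 3, 1
d = rank(g) − rank(h): 1, -3, -3, 1, 4; Σd² = 36
ρ = 1 − 6Σd² / [n(n²−1)] = 1 − 6×36 / (5×24) = 1 − 216/120 ≈ -0.800

-0.800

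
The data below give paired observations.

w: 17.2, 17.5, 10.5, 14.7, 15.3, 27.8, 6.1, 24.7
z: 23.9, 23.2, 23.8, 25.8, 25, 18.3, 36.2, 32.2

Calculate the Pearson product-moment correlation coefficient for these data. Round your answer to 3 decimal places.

-0.479

n = 8, Σw = 133.8, Σz = 208.4, Σw² = 2582.66, Σz² = 5648.7, Σwz = 3353.64
nΣwz − ΣwΣz = 26829.12 − 27883.92 = -1054.8
nΣw² − (Σw)² = 20661.28 − 17902.44 = 2758.84; nΣz² − (Σz)² = 45189.6 − 43430.56 = 1759.04
r = -1054.8 / √(2758.84 × 1759.04) = -1054.8 / 2202.9321 ≈ -0.479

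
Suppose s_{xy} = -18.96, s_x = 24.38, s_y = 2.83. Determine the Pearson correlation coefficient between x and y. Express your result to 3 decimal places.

r = Cov(x,y) / (s_x · s_y) = -18.96 / (24.38 × 2.83)
  = -18.96 / 68.9954 ≈ -0.275

-0.275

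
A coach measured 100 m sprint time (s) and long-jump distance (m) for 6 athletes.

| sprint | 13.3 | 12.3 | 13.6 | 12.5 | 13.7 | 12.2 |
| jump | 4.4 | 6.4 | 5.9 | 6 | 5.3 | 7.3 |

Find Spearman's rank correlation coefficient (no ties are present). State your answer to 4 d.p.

-0.8286

Rank sprint: 4, 2, 5, 3, 6, 1
Rank jump: 1, 5, 3, 4, 2, 6
d = rank(sprint) − rank(jump): 3, -3, 2, -1, 4, -5; Σd² = 64
ρ = 1 − 6Σd² / [n(n²−1)] = 1 − 6×64 / (6×35) = 1 − 384/210 ≈ -0.8286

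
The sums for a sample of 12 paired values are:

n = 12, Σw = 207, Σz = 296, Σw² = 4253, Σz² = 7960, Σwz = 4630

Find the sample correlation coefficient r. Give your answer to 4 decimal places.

r = (nΣwz − ΣwΣz) / √[(nΣw² − (Σw)²)(nΣz² − (Σz)²)]
Numerator: 12×4630 − 207×296 = -5712
Denominator: √[(51036 − 42849)(95520 − 87616)] = √[8187 × 7904] = 8044.2556
r = -5712 / 8044.2556 ≈ -0.7101

-0.7101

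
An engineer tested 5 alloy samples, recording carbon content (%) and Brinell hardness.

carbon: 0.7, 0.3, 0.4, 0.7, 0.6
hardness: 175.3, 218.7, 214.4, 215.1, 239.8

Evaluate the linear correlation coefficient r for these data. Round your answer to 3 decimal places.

-0.333

n = 5, Σx = 2.7, Σy = 1063.3, Σx² = 1.59, Σy² = 228299.19, Σxy = 568.53
nΣxy − ΣxΣy = 2842.65 − 2870.91 = -28.26
nΣx² − (Σx)² = 7.95 − 7.29 = 0.66; nΣy² − (Σy)² = 1141495.95 − 1130606.89 = 10889.06
r = -28.26 / √(0.66 × 10889.06) = -28.26 / 84.7749 ≈ -0.333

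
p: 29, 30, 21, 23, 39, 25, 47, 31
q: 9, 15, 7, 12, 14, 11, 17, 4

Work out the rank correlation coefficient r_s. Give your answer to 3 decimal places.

0.500

Rank p: 4, 5, 1, 2, 7, 3, 8, 6
Rank q: 3, 7, 2, 5, 6, 4, 8, 1
d = rank(p) − rank(q): 1, -2, -1, -3, 1, -1, 0, 5; Σd² = 42
ρ = 1 − 6Σd² / [n(n²−1)] = 1 − 6×42 / (8×63) = 1 − 252/504 ≈ 0.500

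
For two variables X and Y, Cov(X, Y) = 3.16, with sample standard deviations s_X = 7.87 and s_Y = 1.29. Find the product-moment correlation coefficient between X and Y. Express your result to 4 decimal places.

r = Cov(X,Y) / (s_X · s_Y) = 3.16 / (7.87 × 1.29)
  = 3.16 / 10.1523 ≈ 0.3113

0.3113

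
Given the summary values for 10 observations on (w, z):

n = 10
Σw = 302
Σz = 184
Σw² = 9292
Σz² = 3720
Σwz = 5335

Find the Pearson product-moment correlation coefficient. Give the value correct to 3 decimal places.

-0.926

r = (nΣwz − ΣwΣz) / √[(nΣw² − (Σw)²)(nΣz² − (Σz)²)]
Numerator: 10×5335 − 302×184 = -2218
Denominator: √[(92920 − 91204)(37200 − 33856)] = √[1716 × 3344] = 2395.4757
r = -2218 / 2395.4757 ≈ -0.926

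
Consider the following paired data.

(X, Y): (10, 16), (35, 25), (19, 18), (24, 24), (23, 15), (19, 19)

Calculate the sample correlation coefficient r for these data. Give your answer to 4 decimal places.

0.7323

n = 6, ΣX = 130, ΣY = 117, ΣX² = 3152, ΣY² = 2367, ΣXY = 2659
nΣXY − ΣXΣY = 15954 − 15210 = 744
nΣX² − (ΣX)² = 18912 − 16900 = 2012; nΣY² − (ΣY)² = 14202 − 13689 = 513
r = 744 / √(2012 × 513) = 744 / 1015.9508 ≈ 0.7323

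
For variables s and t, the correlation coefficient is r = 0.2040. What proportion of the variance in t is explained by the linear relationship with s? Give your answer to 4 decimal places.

r² = (0.2040)² = 0.0416

0.0416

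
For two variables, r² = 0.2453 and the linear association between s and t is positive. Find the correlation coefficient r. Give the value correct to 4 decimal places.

0.4953

|r| = √0.2453 = 0.4953
The association is positive, so r = 0.4953.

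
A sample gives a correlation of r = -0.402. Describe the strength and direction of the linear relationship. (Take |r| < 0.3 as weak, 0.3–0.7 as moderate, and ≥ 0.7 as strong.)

moderate negative

r = -0.402 < 0 so the relationship is negative.
|r| = 0.402, which falls in the moderate range.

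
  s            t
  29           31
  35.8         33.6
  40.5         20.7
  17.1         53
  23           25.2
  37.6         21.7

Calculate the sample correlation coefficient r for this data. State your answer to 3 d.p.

-0.744

n = 6, Σs = 183, Σt = 185.2, Σs² = 5998.06, Σt² = 6433.38, Σst = 5242.05
nΣst − ΣsΣt = 31452.3 − 33891.6 = -2439.3
nΣs² − (Σs)² = 35988.36 − 33489 = 2499.36; nΣt² − (Σt)² = 38600.28 − 34299.04 = 4301.24
r = -2439.3 / √(2499.36 × 4301.24) = -2439.3 / 3278.7722 ≈ -0.744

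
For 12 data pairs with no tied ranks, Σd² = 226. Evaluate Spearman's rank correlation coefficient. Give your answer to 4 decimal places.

ρ = 1 − 6Σd² / [n(n²−1)] = 1 − 6×226 / (12×143)
  = 1 − 1356/1716 = 1 − 0.79021 ≈ 0.2098

0.2098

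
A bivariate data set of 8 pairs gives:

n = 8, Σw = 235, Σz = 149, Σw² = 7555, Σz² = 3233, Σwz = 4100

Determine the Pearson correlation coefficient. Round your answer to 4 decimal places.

-0.5068

r = (nΣwz − ΣwΣz) / √[(nΣw² − (Σw)²)(nΣz² − (Σz)²)]
Numerator: 8×4100 − 235×149 = -2215
Denominator: √[(60440 − 55225)(25864 − 22201)] = √[5215 × 3663] = 4370.6458
r = -2215 / 4370.6458 ≈ -0.5068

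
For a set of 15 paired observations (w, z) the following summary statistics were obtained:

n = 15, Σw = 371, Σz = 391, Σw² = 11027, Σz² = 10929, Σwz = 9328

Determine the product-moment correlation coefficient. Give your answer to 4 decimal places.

r = (nΣwz − ΣwΣz) / √[(nΣw² − (Σw)²)(nΣz² − (Σz)²)]
Numerator: 15×9328 − 371×391 = -5141
Denominator: √[(165405 − 137641)(163935 − 152881)] = √[27764 × 11054] = 17518.6545
r = -5141 / 17518.6545 ≈ -0.2935

-0.2935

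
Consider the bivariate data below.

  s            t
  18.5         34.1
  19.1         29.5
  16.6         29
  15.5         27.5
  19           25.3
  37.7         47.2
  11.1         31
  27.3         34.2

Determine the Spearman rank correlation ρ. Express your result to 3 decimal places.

Rank s: 4, 6, 3, 2, 5, 8, 1, 7
Rank t: 6, 4, 3, 2, 1, 8, 5, 7
d = rank(s) − rank(t): -2, 2, 0, 0, 4, 0, -4, 0; Σd² = 40
ρ = 1 − 6Σd² / [n(n²−1)] = 1 − 6×40 / (8×63) = 1 − 240/504 ≈ 0.524

0.524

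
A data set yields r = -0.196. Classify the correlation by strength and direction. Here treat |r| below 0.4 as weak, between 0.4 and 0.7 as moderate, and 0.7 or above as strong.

r = -0.196 < 0 so the relationship is negative.
|r| = 0.196, which falls in the weak range.

weak negative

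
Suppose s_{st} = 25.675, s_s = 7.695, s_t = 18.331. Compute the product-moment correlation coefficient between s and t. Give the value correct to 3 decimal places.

0.182

r = Cov(s,t) / (s_s · s_t) = 25.675 / (7.695 × 18.331)
  = 25.675 / 141.0570 ≈ 0.182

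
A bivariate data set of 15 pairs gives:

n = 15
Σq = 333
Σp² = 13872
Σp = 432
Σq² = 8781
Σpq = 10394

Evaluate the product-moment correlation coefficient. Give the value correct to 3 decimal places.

0.570

r = (nΣpq − ΣpΣq) / √[(nΣp² − (Σp)²)(nΣq² − (Σq)²)]
Numerator: 15×10394 − 432×333 = 12054
Denominator: √[(208080 − 186624)(131715 − 110889)] = √[21456 × 20826] = 21138.6531
r = 12054 / 21138.6531 ≈ 0.570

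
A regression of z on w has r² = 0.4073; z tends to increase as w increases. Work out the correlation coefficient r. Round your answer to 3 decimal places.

|r| = √0.4073 = 0.638
The association is positive, so r = 0.638.

0.638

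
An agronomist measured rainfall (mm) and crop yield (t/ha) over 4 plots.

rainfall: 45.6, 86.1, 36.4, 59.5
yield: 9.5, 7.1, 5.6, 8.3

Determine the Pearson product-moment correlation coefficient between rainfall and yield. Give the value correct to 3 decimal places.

n = 4, Σx = 227.6, Σy = 30.5, Σx² = 14357.78, Σy² = 240.91, Σxy = 1742.2
nΣxy − ΣxΣy = 6968.8 − 6941.8 = 27
nΣx² − (Σx)² = 57431.12 − 51801.76 = 5629.36; nΣy² − (Σy)² = 963.64 − 930.25 = 33.39
r = 27 / √(5629.36 × 33.39) = 27 / 433.5485 ≈ 0.062

0.062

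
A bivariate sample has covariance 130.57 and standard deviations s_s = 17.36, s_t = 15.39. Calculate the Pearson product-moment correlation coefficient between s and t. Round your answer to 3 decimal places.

r = Cov(s,t) / (s_s · s_t) = 130.57 / (17.36 × 15.39)
  = 130.57 / 267.1704 ≈ 0.489

0.489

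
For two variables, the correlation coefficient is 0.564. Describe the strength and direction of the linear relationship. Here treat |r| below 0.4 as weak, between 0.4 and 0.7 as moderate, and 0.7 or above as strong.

moderate positive

r = 0.564 > 0 so the relationship is positive.
|r| = 0.564, which falls in the moderate range.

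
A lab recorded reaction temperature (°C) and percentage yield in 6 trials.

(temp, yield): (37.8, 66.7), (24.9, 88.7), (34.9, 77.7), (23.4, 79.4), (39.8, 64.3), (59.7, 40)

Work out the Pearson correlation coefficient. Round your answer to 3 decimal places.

n = 6, Σx = 220.5, Σy = 416.8, Σx² = 8962.55, Σy² = 30392.72, Σxy = 14246.72
nΣxy − ΣxΣy = 85480.32 − 91904.4 = -6424.08
nΣx² − (Σx)² = 53775.3 − 48620.25 = 5155.05; nΣy² − (Σy)² = 182356.32 − 173722.24 = 8634.08
r = -6424.08 / √(5155.05 × 8634.08) = -6424.08 / 6671.5151 ≈ -0.963

-0.963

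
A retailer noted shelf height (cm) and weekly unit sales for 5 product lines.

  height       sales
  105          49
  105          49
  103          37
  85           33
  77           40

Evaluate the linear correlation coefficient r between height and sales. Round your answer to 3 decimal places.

n = 5, Σx = 475, Σy = 208, Σx² = 45813, Σy² = 8860, Σxy = 19986
nΣxy − ΣxΣy = 99930 − 98800 = 1130
nΣx² − (Σx)² = 229065 − 225625 = 3440; nΣy² − (Σy)² = 44300 − 43264 = 1036
r = 1130 / √(3440 × 1036) = 1130 / 1887.8136 ≈ 0.599

0.599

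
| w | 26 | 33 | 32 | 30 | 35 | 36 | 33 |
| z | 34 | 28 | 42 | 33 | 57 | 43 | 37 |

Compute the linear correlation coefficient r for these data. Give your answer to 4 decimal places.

0.5228

n = 7, Σw = 225, Σz = 274, Σw² = 7299, Σz² = 11260, Σwz = 8906
nΣwz − ΣwΣz = 62342 − 61650 = 692
nΣw² − (Σw)² = 51093 − 50625 = 468; nΣz² − (Σz)² = 78820 − 75076 = 3744
r = 692 / √(468 × 3744) = 692 / 1323.7039 ≈ 0.5228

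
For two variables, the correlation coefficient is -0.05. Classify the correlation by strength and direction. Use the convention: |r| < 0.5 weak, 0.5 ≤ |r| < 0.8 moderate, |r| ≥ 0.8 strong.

r = -0.05 < 0 so the relationship is negative.
|r| = 0.05, which falls in the weak range.

weak negative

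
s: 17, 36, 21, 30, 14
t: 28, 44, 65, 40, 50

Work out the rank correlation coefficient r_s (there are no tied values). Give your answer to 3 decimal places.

-0.100

Rank s: 2, 5, 3, 4, 1
Rank t: 1, 3, 5, 2, 4
d = rank(s) − rank(t): 1, 2, -2, 2, -3; Σd² = 22
ρ = 1 − 6Σd² / [n(n²−1)] = 1 − 6×22 / (5×24) = 1 − 132/120 ≈ -0.100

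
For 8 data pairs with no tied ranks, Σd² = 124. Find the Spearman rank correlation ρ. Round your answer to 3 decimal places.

ρ = 1 − 6Σd² / [n(n²−1)] = 1 − 6×124 / (8×63)
  = 1 − 744/504 = 1 − 1.4762 ≈ -0.476

-0.476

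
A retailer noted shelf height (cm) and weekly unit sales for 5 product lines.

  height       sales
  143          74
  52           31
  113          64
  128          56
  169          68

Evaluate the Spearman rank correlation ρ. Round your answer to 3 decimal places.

0.800

Rank height: 4, 1, 2, 3, 5
Rank sales: 5, 1, 3, 2, 4
d = rank(height) − rank(sales): -1, 0, -1, 1, 1; Σd² = 4
ρ = 1 − 6Σd² / [n(n²−1)] = 1 − 6×4 / (5×24) = 1 − 24/120 ≈ 0.800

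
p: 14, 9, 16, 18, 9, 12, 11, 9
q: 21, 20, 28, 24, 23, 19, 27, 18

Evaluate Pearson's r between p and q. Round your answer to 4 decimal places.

n = 8, Σp = 98, Σq = 180, Σp² = 1284, Σq² = 4144, Σpq = 2248
nΣpq − ΣpΣq = 17984 − 17640 = 344
nΣp² − (Σp)² = 10272 − 9604 = 668; nΣq² − (Σq)² = 33152 − 32400 = 752
r = 344 / √(668 × 752) = 344 / 708.7567 ≈ 0.4854

0.4854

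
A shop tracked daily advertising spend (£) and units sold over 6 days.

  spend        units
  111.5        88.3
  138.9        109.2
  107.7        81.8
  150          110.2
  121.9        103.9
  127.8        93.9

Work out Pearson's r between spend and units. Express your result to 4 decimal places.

0.8927

n = 6, Σx = 757.8, Σy = 587.3, Σx² = 97017.2, Σy² = 58169.23, Σxy = 75019.02
nΣxy − ΣxΣy = 450114.12 − 445055.94 = 5058.18
nΣx² − (Σx)² = 582103.2 − 574260.84 = 7842.36; nΣy² − (Σy)² = 349015.38 − 344921.29 = 4094.09
r = 5058.18 / √(7842.36 × 4094.09) = 5058.18 / 5666.3328 ≈ 0.8927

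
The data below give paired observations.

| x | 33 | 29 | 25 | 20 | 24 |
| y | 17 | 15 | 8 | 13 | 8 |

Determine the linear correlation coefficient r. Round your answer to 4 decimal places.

n = 5, Σx = 131, Σy = 61, Σx² = 3531, Σy² = 811, Σxy = 1648
nΣxy − ΣxΣy = 8240 − 7991 = 249
nΣx² − (Σx)² = 17655 − 17161 = 494; nΣy² − (Σy)² = 4055 − 3721 = 334
r = 249 / √(494 × 334) = 249 / 406.1970 ≈ 0.6130

0.6130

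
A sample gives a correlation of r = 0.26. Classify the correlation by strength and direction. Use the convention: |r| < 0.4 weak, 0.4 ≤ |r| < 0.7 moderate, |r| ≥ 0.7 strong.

weak positive

r = 0.26 > 0 so the relationship is positive.
|r| = 0.26, which falls in the weak range.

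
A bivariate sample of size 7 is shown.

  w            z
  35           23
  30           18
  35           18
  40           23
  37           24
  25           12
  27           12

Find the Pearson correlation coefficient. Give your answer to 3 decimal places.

0.917

n = 7, Σw = 229, Σz = 130, Σw² = 7673, Σz² = 2570, Σwz = 4407
nΣwz − ΣwΣz = 30849 − 29770 = 1079
nΣw² − (Σw)² = 53711 − 52441 = 1270; nΣz² − (Σz)² = 17990 − 16900 = 1090
r = 1079 / √(1270 × 1090) = 1079 / 1176.5628 ≈ 0.917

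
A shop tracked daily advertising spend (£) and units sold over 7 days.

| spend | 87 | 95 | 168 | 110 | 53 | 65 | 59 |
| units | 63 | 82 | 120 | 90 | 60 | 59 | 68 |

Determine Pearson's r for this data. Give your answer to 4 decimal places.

n = 7, Σx = 637, Σy = 542, Σx² = 67433, Σy² = 44898, Σxy = 54358
nΣxy − ΣxΣy = 380506 − 345254 = 35252
nΣx² − (Σx)² = 472031 − 405769 = 66262; nΣy² − (Σy)² = 314286 − 293764 = 20522
r = 35252 / √(66262 × 20522) = 35252 / 36875.8561 ≈ 0.9560

0.9560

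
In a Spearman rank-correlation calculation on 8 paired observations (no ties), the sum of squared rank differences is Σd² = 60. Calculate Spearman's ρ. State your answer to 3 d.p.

0.286

ρ = 1 − 6Σd² / [n(n²−1)] = 1 − 6×60 / (8×63)
  = 1 − 360/504 = 1 − 0.7143 ≈ 0.286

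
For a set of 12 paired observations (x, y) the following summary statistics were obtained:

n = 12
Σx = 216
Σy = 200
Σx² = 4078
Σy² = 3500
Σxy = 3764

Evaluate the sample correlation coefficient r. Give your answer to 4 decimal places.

r = (nΣxy − ΣxΣy) / √[(nΣx² − (Σx)²)(nΣy² − (Σy)²)]
Numerator: 12×3764 − 216×200 = 1968
Denominator: √[(48936 − 46656)(42000 − 40000)] = √[2280 × 2000] = 2135.4157
r = 1968 / 2135.4157 ≈ 0.9216

0.9216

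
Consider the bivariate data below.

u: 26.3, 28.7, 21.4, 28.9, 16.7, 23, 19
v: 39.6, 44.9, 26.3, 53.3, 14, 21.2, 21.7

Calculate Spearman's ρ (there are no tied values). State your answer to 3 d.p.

Rank u: 5, 6, 3, 7, 1, 4, 2
Rank v: 5, 6, 4, 7, 1, 2, 3
d = rank(u) − rank(v): 0, 0, -1, 0, 0, 2, -1; Σd² = 6
ρ = 1 − 6Σd² / [n(n²−1)] = 1 − 6×6 / (7×48) = 1 − 36/336 ≈ 0.893

0.893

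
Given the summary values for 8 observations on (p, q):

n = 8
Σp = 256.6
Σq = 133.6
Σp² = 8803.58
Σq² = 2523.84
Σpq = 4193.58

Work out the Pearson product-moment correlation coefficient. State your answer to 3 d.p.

-0.224

r = (nΣpq − ΣpΣq) / √[(nΣp² − (Σp)²)(nΣq² − (Σq)²)]
Numerator: 8×4193.58 − 256.6×133.6 = -733.12
Denominator: √[(70428.64 − 65843.56)(20190.72 − 17848.96)] = √[4585.08 × 2341.76] = 3276.7601
r = -733.12 / 3276.7601 ≈ -0.224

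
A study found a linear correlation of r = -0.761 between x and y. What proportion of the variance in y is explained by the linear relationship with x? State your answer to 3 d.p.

0.579

r² = (-0.761)² = 0.579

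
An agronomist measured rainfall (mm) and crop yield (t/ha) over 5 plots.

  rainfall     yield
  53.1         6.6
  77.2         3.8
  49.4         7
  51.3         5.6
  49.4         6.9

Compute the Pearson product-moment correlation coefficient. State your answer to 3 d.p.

-0.926

n = 5, Σx = 280.4, Σy = 29.9, Σx² = 16291.86, Σy² = 185.97, Σxy = 1617.76
nΣxy − ΣxΣy = 8088.8 − 8383.96 = -295.16
nΣx² − (Σx)² = 81459.3 − 78624.16 = 2835.14; nΣy² − (Σy)² = 929.85 − 894.01 = 35.84
r = -295.16 / √(2835.14 × 35.84) = -295.16 / 318.7655 ≈ -0.926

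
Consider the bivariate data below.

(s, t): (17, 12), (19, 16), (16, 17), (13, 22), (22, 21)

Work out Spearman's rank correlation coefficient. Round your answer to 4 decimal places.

Rank s: 3, 4, 2, 1, 5
Rank t: 1, 2, 3, 5, 4
d = rank(s) − rank(t): 2, 2, -1, -4, 1; Σd² = 26
ρ = 1 − 6Σd² / [n(n²−1)] = 1 − 6×26 / (5×24) = 1 − 156/120 ≈ -0.3000

-0.3000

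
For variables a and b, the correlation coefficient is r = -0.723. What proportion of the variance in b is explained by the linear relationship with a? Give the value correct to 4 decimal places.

0.5227

r² = (-0.723)² = 0.5227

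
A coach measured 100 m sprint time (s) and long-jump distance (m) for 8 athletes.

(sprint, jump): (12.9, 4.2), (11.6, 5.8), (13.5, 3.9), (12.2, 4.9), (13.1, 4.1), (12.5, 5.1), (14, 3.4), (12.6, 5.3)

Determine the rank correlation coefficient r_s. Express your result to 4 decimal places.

-0.9048

Rank sprint: 5, 1, 7, 2, 6, 3, 8, 4
Rank jump: 4, 8, 2, 5, 3, 6, 1, 7
d = rank(sprint) − rank(jump): 1, -7, 5, -3, 3, -3, 7, -3; Σd² = 160
ρ = 1 − 6Σd² / [n(n²−1)] = 1 − 6×160 / (8×63) = 1 − 960/504 ≈ -0.9048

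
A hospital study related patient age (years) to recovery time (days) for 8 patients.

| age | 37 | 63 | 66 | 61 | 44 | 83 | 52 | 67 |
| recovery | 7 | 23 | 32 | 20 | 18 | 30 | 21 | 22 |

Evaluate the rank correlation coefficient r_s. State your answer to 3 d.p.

Rank age: 1, 5, 6, 4, 2, 8, 3, 7
Rank recovery: 1, 6, 8, 3, 2, 7, 4, 5
d = rank(age) − rank(recovery): 0, -1, -2, 1, 0, 1, -1, 2; Σd² = 12
ρ = 1 − 6Σd² / [n(n²−1)] = 1 − 6×12 / (8×63) = 1 − 72/504 ≈ 0.857

0.857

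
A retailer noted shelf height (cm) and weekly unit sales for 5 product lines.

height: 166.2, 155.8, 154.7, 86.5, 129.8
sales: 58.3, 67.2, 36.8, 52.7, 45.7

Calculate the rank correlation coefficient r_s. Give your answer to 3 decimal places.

Rank height: 5, 4, 3, 1, 2
Rank sales: 4, 5, 1, 3, 2
d = rank(height) − rank(sales): 1, -1, 2, -2, 0; Σd² = 10
ρ = 1 − 6Σd² / [n(n²−1)] = 1 − 6×10 / (5×24) = 1 − 60/120 ≈ 0.500

0.500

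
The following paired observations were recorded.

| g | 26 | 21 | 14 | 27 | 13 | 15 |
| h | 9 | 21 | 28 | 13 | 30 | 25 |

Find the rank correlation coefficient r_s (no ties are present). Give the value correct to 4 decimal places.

Rank g: 5, 4, 2, 6, 1, 3
Rank h: 1, 3, 5, 2, 6, 4
d = rank(g) − rank(h): 4, 1, -3, 4, -5, -1; Σd² = 68
ρ = 1 − 6Σd² / [n(n²−1)] = 1 − 6×68 / (6×35) = 1 − 408/210 ≈ -0.9429

-0.9429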